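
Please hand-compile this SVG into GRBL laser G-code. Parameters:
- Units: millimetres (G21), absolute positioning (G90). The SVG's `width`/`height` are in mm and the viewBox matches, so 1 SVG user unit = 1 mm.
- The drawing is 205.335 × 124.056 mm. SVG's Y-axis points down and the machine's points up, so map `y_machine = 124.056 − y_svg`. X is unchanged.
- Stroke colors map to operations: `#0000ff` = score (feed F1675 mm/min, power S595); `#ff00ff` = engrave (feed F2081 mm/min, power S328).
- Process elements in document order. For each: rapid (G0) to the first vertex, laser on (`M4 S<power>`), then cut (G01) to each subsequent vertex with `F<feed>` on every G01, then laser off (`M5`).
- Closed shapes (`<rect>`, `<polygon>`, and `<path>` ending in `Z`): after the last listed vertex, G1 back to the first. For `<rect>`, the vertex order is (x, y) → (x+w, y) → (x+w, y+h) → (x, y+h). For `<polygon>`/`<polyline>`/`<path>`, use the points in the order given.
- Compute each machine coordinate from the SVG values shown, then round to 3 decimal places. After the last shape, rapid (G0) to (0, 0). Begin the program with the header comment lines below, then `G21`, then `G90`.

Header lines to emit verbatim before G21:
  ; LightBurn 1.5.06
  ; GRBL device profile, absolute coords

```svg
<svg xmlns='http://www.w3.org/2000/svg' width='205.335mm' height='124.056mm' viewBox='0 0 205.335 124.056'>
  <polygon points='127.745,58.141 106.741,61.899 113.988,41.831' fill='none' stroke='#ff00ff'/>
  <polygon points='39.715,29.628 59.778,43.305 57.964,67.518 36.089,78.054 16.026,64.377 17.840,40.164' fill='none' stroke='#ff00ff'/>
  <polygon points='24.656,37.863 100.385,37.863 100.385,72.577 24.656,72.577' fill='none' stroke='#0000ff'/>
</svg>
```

viewBox `0 0 205.335 124.056` with mm width/height → 1 unit = 1 mm. Flip: y_m = 124.056 − y_svg.

**Shape 1** — `<polygon>` regular polygon, stroke `#ff00ff` → engrave (S328, F2081). Machine vertices: (127.745,65.915) → (106.741,62.157) → (113.988,82.225) → (127.745,65.915). Closed: final G1 returns to the first vertex.

**Shape 2** — `<polygon>` regular polygon, stroke `#ff00ff` → engrave (S328, F2081). Machine vertices: (39.715,94.428) → (59.778,80.751) → (57.964,56.538) → (36.089,46.002) → (16.026,59.679) → (17.840,83.892) → (39.715,94.428). Closed: final G1 returns to the first vertex.

**Shape 3** — `<polygon>` rectangle, stroke `#0000ff` → score (S595, F1675). Machine vertices: (24.656,86.193) → (100.385,86.193) → (100.385,51.479) → (24.656,51.479) → (24.656,86.193). Closed: final G1 returns to the first vertex.

; LightBurn 1.5.06
; GRBL device profile, absolute coords
G21
G90
G0 X127.745 Y65.915
M4 S328
G01 X106.741 Y62.157 F2081
G01 X113.988 Y82.225 F2081
G01 X127.745 Y65.915 F2081
M5
G0 X39.715 Y94.428
M4 S328
G01 X59.778 Y80.751 F2081
G01 X57.964 Y56.538 F2081
G01 X36.089 Y46.002 F2081
G01 X16.026 Y59.679 F2081
G01 X17.840 Y83.892 F2081
G01 X39.715 Y94.428 F2081
M5
G0 X24.656 Y86.193
M4 S595
G01 X100.385 Y86.193 F1675
G01 X100.385 Y51.479 F1675
G01 X24.656 Y51.479 F1675
G01 X24.656 Y86.193 F1675
M5
G0 X0.000 Y0.000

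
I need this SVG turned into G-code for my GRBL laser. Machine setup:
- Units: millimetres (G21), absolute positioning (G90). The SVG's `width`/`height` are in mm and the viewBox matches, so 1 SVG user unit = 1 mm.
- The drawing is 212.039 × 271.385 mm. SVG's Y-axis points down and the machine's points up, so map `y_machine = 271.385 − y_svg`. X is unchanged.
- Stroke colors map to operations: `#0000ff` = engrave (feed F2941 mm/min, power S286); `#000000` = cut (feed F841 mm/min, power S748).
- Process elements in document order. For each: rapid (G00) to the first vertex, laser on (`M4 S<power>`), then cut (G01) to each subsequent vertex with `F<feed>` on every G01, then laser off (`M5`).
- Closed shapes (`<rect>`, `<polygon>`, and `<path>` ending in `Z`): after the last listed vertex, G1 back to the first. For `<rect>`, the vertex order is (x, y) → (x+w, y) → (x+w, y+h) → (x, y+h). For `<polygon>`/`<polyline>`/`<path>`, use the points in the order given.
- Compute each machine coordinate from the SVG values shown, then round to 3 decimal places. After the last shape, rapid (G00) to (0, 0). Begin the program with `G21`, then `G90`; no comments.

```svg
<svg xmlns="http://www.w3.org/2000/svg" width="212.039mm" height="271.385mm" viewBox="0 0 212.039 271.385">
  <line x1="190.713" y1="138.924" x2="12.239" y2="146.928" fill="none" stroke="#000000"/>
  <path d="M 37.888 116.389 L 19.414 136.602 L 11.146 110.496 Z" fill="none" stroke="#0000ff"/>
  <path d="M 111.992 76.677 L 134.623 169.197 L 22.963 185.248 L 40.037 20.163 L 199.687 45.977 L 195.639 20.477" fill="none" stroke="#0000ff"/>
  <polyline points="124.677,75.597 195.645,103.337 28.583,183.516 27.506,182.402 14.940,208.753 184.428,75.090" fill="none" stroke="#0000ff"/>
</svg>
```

1 u = 1 mm; y_m = 271.385 − y.

[1] `<line>` line segment, #000000→cut S748 F841: (190.713,132.461) → (12.239,124.457)

[2] `<path>` regular polygon, #0000ff→engrave S286 F2941: (37.888,154.996) → (19.414,134.783) → (11.146,160.889) → (37.888,154.996) (closed)

[3] `<path>` open polyline, #0000ff→engrave S286 F2941: (111.992,194.708) → (134.623,102.188) → (22.963,86.137) → (40.037,251.222) → (199.687,225.408) → (195.639,250.908)

[4] `<polyline>` open polyline, #0000ff→engrave S286 F2941: (124.677,195.788) → (195.645,168.048) → (28.583,87.869) → (27.506,88.983) → (14.940,62.632) → (184.428,196.295)

G21
G90
G00 X190.713 Y132.461
M4 S748
G01 X12.239 Y124.457 F841
M5
G00 X37.888 Y154.996
M4 S286
G01 X19.414 Y134.783 F2941
G01 X11.146 Y160.889 F2941
G01 X37.888 Y154.996 F2941
M5
G00 X111.992 Y194.708
M4 S286
G01 X134.623 Y102.188 F2941
G01 X22.963 Y86.137 F2941
G01 X40.037 Y251.222 F2941
G01 X199.687 Y225.408 F2941
G01 X195.639 Y250.908 F2941
M5
G00 X124.677 Y195.788
M4 S286
G01 X195.645 Y168.048 F2941
G01 X28.583 Y87.869 F2941
G01 X27.506 Y88.983 F2941
G01 X14.940 Y62.632 F2941
G01 X184.428 Y196.295 F2941
M5
G00 X0.000 Y0.000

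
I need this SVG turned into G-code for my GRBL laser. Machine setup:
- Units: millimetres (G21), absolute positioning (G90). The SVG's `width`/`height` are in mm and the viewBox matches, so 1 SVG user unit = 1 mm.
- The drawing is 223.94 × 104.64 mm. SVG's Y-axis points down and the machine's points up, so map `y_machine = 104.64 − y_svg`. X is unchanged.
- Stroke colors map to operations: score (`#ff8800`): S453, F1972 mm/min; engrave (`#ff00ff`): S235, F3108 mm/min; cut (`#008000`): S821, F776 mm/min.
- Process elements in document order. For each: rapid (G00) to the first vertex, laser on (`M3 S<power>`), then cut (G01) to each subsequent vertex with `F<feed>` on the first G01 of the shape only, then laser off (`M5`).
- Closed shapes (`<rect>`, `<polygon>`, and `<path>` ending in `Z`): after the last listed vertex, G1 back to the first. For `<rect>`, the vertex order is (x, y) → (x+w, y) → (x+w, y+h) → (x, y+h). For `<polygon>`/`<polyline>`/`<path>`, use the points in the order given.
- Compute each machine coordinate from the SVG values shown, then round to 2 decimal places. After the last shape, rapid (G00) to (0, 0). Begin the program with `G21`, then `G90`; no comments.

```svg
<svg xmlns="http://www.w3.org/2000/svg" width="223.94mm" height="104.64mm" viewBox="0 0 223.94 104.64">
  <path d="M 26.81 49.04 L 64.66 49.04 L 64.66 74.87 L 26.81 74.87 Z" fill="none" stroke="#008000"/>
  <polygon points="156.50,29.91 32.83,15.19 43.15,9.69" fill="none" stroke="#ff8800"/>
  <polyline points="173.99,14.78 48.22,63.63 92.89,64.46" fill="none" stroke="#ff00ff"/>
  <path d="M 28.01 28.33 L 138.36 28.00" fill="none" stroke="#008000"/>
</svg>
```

G21
G90
G00 X26.81 Y55.60
M3 S821
G01 X64.66 Y55.60 F776
G01 X64.66 Y29.77
G01 X26.81 Y29.77
G01 X26.81 Y55.60
M5
G00 X156.50 Y74.73
M3 S453
G01 X32.83 Y89.45 F1972
G01 X43.15 Y94.95
G01 X156.50 Y74.73
M5
G00 X173.99 Y89.86
M3 S235
G01 X48.22 Y41.01 F3108
G01 X92.89 Y40.18
M5
G00 X28.01 Y76.31
M3 S821
G01 X138.36 Y76.64 F776
M5
G00 X0.00 Y0.00

1 u = 1 mm; y_m = 104.64 − y.

[1] `<path>` rectangle, #008000→cut S821 F776: (26.81,55.60) → (64.66,55.60) → (64.66,29.77) → (26.81,29.77) → (26.81,55.60) (closed)

[2] `<polygon>` closed polygon, #ff8800→score S453 F1972: (156.50,74.73) → (32.83,89.45) → (43.15,94.95) → (156.50,74.73) (closed)

[3] `<polyline>` open polyline, #ff00ff→engrave S235 F3108: (173.99,89.86) → (48.22,41.01) → (92.89,40.18)

[4] `<path>` line segment, #008000→cut S821 F776: (28.01,76.31) → (138.36,76.64)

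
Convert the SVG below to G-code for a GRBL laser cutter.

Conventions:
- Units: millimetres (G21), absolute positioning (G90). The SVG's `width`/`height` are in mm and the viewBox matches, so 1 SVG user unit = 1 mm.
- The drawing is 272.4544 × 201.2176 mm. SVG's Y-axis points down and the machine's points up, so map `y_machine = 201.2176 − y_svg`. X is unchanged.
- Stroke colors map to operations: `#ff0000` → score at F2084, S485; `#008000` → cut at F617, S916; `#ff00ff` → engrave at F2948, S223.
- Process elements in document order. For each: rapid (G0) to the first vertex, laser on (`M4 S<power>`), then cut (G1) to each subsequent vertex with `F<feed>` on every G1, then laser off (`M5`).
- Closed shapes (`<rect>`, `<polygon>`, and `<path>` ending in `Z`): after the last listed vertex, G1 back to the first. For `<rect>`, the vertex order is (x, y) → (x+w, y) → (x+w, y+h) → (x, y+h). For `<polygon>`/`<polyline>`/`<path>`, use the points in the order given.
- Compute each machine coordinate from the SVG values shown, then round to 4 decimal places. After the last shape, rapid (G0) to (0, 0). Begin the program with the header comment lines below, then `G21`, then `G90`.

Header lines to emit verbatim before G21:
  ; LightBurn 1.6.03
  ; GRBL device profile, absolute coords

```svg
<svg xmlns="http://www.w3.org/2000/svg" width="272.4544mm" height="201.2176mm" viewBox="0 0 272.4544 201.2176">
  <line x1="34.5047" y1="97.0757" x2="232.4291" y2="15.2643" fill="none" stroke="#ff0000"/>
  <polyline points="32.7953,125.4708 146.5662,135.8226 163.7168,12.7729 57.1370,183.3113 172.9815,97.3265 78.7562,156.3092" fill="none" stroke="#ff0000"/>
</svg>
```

1 u = 1 mm; y_m = 201.2176 − y.

[1] `<line>` line segment, #ff0000→score S485 F2084: (34.5047,104.1419) → (232.4291,185.9533)

[2] `<polyline>` open polyline, #ff0000→score S485 F2084: (32.7953,75.7468) → (146.5662,65.3950) → (163.7168,188.4447) → (57.1370,17.9063) → (172.9815,103.8911) → (78.7562,44.9084)

; LightBurn 1.6.03
; GRBL device profile, absolute coords
G21
G90
G0 X34.5047 Y104.1419
M4 S485
G1 X232.4291 Y185.9533 F2084
M5
G0 X32.7953 Y75.7468
M4 S485
G1 X146.5662 Y65.3950 F2084
G1 X163.7168 Y188.4447 F2084
G1 X57.1370 Y17.9063 F2084
G1 X172.9815 Y103.8911 F2084
G1 X78.7562 Y44.9084 F2084
M5
G0 X0.0000 Y0.0000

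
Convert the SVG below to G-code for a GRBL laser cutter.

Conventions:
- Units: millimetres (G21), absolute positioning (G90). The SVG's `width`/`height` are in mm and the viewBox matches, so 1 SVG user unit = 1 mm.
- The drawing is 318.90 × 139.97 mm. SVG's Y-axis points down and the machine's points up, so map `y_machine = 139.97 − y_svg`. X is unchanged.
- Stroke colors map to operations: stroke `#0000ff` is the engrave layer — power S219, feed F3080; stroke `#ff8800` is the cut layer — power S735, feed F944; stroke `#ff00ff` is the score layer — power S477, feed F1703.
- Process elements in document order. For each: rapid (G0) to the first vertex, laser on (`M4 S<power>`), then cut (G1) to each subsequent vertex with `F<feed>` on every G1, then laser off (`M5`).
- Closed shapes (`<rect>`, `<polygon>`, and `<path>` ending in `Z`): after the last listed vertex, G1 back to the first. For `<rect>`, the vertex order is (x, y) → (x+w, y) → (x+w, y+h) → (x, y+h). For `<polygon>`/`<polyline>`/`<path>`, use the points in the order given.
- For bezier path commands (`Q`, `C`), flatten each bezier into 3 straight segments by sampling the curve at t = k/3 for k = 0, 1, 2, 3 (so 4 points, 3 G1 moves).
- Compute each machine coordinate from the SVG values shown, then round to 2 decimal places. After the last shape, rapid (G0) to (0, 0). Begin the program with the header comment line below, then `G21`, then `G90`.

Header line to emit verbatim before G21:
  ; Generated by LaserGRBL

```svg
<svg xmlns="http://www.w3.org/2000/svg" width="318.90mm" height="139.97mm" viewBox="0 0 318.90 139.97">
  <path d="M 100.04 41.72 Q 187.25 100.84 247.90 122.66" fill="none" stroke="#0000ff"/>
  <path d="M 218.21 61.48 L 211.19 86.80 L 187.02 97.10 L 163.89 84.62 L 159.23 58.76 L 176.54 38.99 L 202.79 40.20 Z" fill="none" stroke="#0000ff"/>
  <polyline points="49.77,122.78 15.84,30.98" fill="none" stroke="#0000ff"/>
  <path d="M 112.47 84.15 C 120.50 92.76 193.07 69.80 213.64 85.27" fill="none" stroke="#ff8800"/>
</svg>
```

viewBox `0 0 318.90 139.97` with mm width/height → 1 unit = 1 mm. Flip: y_m = 139.97 − y_svg.

**Shape 1** — `<path>` quadratic bezier, stroke `#0000ff` → engrave (S219, F3080). Control points (SVG): P0=(100.04,41.72), P1=(187.25,100.84), P2=(247.90,122.66); sampled at t=k/3. Machine vertices: (100.04,98.25) → (155.23,62.98) → (204.52,36.00) → (247.90,17.31). Open path.

**Shape 2** — `<path>` regular polygon, stroke `#0000ff` → engrave (S219, F3080). Machine vertices: (218.21,78.49) → (211.19,53.17) → (187.02,42.87) → (163.89,55.35) → (159.23,81.21) → (176.54,100.98) → (202.79,99.77) → (218.21,78.49). Closed: final G1 returns to the first vertex.

**Shape 3** — `<polyline>` line segment, stroke `#0000ff` → engrave (S219, F3080). Machine vertices: (49.77,17.19) → (15.84,108.99). Open path.

**Shape 4** — `<path>` cubic bezier, stroke `#ff8800` → cut (S735, F944). Control points (SVG): P0=(112.47,84.15), P1=(120.50,92.76), P2=(193.07,69.80), P3=(213.64,85.27); sampled at t=k/3. Machine vertices: (112.47,55.82) → (137.70,55.14) → (180.05,59.95) → (213.64,54.70). Open path.

; Generated by LaserGRBL
G21
G90
G0 X100.04 Y98.25
M4 S219
G1 X155.23 Y62.98 F3080
G1 X204.52 Y36.00 F3080
G1 X247.90 Y17.31 F3080
M5
G0 X218.21 Y78.49
M4 S219
G1 X211.19 Y53.17 F3080
G1 X187.02 Y42.87 F3080
G1 X163.89 Y55.35 F3080
G1 X159.23 Y81.21 F3080
G1 X176.54 Y100.98 F3080
G1 X202.79 Y99.77 F3080
G1 X218.21 Y78.49 F3080
M5
G0 X49.77 Y17.19
M4 S219
G1 X15.84 Y108.99 F3080
M5
G0 X112.47 Y55.82
M4 S735
G1 X137.70 Y55.14 F944
G1 X180.05 Y59.95 F944
G1 X213.64 Y54.70 F944
M5
G0 X0.00 Y0.00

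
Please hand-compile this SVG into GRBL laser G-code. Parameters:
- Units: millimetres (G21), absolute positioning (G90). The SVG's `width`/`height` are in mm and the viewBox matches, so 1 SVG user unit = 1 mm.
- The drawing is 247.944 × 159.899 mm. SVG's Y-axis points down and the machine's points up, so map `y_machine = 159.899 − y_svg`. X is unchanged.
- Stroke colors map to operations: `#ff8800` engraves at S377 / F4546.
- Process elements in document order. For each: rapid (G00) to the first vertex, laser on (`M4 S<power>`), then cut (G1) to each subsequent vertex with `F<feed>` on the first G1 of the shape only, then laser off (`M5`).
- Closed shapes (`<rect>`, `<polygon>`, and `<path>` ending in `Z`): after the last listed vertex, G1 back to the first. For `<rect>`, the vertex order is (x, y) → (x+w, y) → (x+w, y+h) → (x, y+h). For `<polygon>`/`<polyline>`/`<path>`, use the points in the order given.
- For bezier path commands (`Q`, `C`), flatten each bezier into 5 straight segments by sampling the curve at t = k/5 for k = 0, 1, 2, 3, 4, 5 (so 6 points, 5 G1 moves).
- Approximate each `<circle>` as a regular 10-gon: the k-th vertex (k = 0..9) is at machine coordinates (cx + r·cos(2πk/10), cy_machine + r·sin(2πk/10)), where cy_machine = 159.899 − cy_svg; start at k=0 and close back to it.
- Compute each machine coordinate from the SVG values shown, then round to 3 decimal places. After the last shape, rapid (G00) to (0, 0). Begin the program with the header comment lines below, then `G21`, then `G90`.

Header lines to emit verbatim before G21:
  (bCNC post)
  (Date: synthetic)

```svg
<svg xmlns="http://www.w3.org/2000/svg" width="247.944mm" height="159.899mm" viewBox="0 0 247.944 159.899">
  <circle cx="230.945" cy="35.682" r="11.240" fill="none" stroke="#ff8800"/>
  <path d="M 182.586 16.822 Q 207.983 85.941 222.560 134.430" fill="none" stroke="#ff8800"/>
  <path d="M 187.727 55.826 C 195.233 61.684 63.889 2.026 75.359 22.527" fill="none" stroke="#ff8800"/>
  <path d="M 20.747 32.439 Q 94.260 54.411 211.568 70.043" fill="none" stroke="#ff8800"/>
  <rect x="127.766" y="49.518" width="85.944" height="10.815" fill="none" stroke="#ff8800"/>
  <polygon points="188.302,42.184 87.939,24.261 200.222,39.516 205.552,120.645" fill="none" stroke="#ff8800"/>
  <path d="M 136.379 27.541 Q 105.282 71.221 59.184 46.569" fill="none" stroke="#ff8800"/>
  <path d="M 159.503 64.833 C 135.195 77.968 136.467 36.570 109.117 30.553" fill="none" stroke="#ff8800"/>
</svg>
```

(bCNC post)
(Date: synthetic)
G21
G90
G00 X242.185 Y124.217
M4 S377
G1 X240.038 Y130.824 F4546
G1 X234.418 Y134.907
G1 X227.472 Y134.907
G1 X221.852 Y130.824
G1 X219.705 Y124.217
G1 X221.852 Y117.610
G1 X227.472 Y113.527
G1 X234.418 Y113.527
G1 X240.038 Y117.610
G1 X242.185 Y124.217
M5
G00 X182.586 Y143.077
M4 S377
G1 X192.312 Y116.255 F4546
G1 X201.172 Y91.083
G1 X209.167 Y67.561
G1 X216.296 Y45.690
G1 X222.560 Y25.469
M5
G00 X187.727 Y104.073
M4 S377
G1 X177.822 Y107.255 F4546
G1 X148.113 Y119.168
G1 X112.119 Y132.820
G1 X83.361 Y141.219
G1 X75.359 Y137.372
M5
G00 X20.747 Y127.460
M4 S377
G1 X51.904 Y118.925 F4546
G1 X86.565 Y110.897
G1 X124.729 Y103.376
G1 X166.397 Y96.362
G1 X211.568 Y89.856
M5
G00 X127.766 Y110.381
M4 S377
G1 X213.710 Y110.381 F4546
G1 X213.710 Y99.566
G1 X127.766 Y99.566
G1 X127.766 Y110.381
M5
G00 X188.302 Y117.715
M4 S377
G1 X87.939 Y135.638 F4546
G1 X200.222 Y120.383
G1 X205.552 Y39.254
G1 X188.302 Y117.715
M5
G00 X136.379 Y132.358
M4 S377
G1 X123.340 Y117.619 F4546
G1 X109.101 Y108.347
G1 X93.662 Y104.542
G1 X77.023 Y106.202
G1 X59.184 Y113.330
M5
G00 X159.503 Y95.066
M4 S377
G1 X147.554 Y93.010 F4546
G1 X139.143 Y99.725
G1 X131.667 Y110.897
G1 X122.526 Y122.209
G1 X109.117 Y129.346
M5
G00 X0.000 Y0.000

1 u = 1 mm; y_m = 159.899 − y.

[1] `<circle>` circle, #ff8800→engrave S377 F4546: (242.185,124.217) → (240.038,130.824) → (234.418,134.907) → (227.472,134.907) → (221.852,130.824) → (219.705,124.217) → (221.852,117.610) → (227.472,113.527) → (234.418,113.527) → (240.038,117.610) → (242.185,124.217) (closed)

[2] `<path>` quadratic bezier, #ff8800→engrave S377 F4546: (182.586,143.077) → (192.312,116.255) → (201.172,91.083) → (209.167,67.561) → (216.296,45.690) → (222.560,25.469)

[3] `<path>` cubic bezier, #ff8800→engrave S377 F4546: (187.727,104.073) → (177.822,107.255) → (148.113,119.168) → (112.119,132.820) → (83.361,141.219) → (75.359,137.372)

[4] `<path>` quadratic bezier, #ff8800→engrave S377 F4546: (20.747,127.460) → (51.904,118.925) → (86.565,110.897) → (124.729,103.376) → (166.397,96.362) → (211.568,89.856)

[5] `<rect>` rectangle, #ff8800→engrave S377 F4546: (127.766,110.381) → (213.710,110.381) → (213.710,99.566) → (127.766,99.566) → (127.766,110.381) (closed)

[6] `<polygon>` closed polygon, #ff8800→engrave S377 F4546: (188.302,117.715) → (87.939,135.638) → (200.222,120.383) → (205.552,39.254) → (188.302,117.715) (closed)

[7] `<path>` quadratic bezier, #ff8800→engrave S377 F4546: (136.379,132.358) → (123.340,117.619) → (109.101,108.347) → (93.662,104.542) → (77.023,106.202) → (59.184,113.330)

[8] `<path>` cubic bezier, #ff8800→engrave S377 F4546: (159.503,95.066) → (147.554,93.010) → (139.143,99.725) → (131.667,110.897) → (122.526,122.209) → (109.117,129.346)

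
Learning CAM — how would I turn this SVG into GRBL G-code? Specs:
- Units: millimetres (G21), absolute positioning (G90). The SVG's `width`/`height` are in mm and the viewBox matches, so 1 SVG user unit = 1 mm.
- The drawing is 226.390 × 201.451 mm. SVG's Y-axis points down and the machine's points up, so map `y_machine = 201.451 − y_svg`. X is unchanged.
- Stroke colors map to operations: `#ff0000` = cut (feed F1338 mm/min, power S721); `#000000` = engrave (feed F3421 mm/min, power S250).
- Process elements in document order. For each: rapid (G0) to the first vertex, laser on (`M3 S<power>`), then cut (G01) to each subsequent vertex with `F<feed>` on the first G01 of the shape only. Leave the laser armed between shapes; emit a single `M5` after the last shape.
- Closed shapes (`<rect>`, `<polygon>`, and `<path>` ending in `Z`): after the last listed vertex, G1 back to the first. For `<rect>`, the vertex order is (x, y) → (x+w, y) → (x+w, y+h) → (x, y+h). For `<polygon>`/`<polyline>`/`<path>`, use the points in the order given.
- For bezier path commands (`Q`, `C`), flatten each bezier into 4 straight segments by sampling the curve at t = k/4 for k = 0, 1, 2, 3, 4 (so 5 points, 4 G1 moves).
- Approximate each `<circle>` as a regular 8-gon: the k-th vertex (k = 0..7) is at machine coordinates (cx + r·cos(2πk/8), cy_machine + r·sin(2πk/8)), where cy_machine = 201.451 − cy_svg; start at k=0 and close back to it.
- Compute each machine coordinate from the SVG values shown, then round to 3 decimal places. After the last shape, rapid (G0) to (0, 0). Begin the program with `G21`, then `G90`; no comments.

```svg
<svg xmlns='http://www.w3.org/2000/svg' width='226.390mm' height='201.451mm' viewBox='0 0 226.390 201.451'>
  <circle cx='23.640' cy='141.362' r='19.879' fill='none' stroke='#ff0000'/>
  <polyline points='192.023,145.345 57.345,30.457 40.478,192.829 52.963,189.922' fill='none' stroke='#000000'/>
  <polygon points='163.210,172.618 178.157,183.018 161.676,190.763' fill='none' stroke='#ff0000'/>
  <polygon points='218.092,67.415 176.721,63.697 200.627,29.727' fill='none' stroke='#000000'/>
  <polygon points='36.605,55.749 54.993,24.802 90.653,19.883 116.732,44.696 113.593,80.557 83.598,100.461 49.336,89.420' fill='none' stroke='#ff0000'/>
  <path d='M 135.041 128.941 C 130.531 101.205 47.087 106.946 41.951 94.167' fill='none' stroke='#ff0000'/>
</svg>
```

1 u = 1 mm; y_m = 201.451 − y.

[1] `<circle>` circle, #ff0000→cut S721 F1338: (43.519,60.089) → (37.697,74.146) → (23.640,79.968) → (9.583,74.146) → (3.761,60.089) → (9.583,46.032) → (23.640,40.210) → (37.697,46.032) → (43.519,60.089) (closed)

[2] `<polyline>` open polyline, #000000→engrave S250 F3421: (192.023,56.106) → (57.345,170.994) → (40.478,8.622) → (52.963,11.529)

[3] `<polygon>` regular polygon, #ff0000→cut S721 F1338: (163.210,28.833) → (178.157,18.433) → (161.676,10.688) → (163.210,28.833) (closed)

[4] `<polygon>` regular polygon, #000000→engrave S250 F3421: (218.092,134.036) → (176.721,137.754) → (200.627,171.724) → (218.092,134.036) (closed)

[5] `<polygon>` regular polygon, #ff0000→cut S721 F1338: (36.605,145.702) → (54.993,176.649) → (90.653,181.568) → (116.732,156.755) → (113.593,120.894) → (83.598,100.990) → (49.336,112.031) → (36.605,145.702) (closed)

[6] `<path>` cubic bezier, #ff0000→cut S721 F1338: (135.041,72.510) → (119.315,87.848) → (88.731,95.506) → (58.029,100.360) → (41.951,107.284)

G21
G90
G0 X43.519 Y60.089
M3 S721
G01 X37.697 Y74.146 F1338
G01 X23.640 Y79.968
G01 X9.583 Y74.146
G01 X3.761 Y60.089
G01 X9.583 Y46.032
G01 X23.640 Y40.210
G01 X37.697 Y46.032
G01 X43.519 Y60.089
G0 X192.023 Y56.106
M3 S250
G01 X57.345 Y170.994 F3421
G01 X40.478 Y8.622
G01 X52.963 Y11.529
G0 X163.210 Y28.833
M3 S721
G01 X178.157 Y18.433 F1338
G01 X161.676 Y10.688
G01 X163.210 Y28.833
G0 X218.092 Y134.036
M3 S250
G01 X176.721 Y137.754 F3421
G01 X200.627 Y171.724
G01 X218.092 Y134.036
G0 X36.605 Y145.702
M3 S721
G01 X54.993 Y176.649 F1338
G01 X90.653 Y181.568
G01 X116.732 Y156.755
G01 X113.593 Y120.894
G01 X83.598 Y100.990
G01 X49.336 Y112.031
G01 X36.605 Y145.702
G0 X135.041 Y72.510
M3 S721
G01 X119.315 Y87.848 F1338
G01 X88.731 Y95.506
G01 X58.029 Y100.360
G01 X41.951 Y107.284
M5
G0 X0.000 Y0.000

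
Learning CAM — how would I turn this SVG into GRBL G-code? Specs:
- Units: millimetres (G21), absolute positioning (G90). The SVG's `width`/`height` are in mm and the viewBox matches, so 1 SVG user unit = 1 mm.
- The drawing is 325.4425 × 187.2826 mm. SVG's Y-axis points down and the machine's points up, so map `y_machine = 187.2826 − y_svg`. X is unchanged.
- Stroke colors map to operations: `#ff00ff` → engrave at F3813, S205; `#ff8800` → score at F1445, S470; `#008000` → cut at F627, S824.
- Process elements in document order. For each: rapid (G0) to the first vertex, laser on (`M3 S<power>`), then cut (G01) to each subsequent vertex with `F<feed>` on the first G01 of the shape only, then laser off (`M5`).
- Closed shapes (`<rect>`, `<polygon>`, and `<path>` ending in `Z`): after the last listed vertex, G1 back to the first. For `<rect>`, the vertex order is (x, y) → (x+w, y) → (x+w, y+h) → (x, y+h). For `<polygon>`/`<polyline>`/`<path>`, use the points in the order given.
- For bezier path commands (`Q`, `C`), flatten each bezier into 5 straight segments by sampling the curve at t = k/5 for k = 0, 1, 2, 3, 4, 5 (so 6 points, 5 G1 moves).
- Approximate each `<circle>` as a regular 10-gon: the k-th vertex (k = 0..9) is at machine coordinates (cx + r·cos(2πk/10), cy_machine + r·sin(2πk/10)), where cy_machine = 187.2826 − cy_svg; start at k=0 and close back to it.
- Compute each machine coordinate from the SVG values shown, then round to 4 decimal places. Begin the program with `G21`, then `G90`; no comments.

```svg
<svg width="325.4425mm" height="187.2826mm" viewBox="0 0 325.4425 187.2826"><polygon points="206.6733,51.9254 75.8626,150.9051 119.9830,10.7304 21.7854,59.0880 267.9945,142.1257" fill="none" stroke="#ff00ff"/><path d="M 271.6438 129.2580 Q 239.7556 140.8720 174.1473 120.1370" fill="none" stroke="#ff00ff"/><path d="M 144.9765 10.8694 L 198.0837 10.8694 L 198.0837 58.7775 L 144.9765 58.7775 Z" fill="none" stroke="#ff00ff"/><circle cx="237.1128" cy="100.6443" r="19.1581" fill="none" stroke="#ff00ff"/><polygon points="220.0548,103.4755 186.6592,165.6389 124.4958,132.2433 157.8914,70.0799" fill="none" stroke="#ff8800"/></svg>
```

G21
G90
G0 X206.6733 Y135.3572
M3 S205
G01 X75.8626 Y36.3775 F3813
G01 X119.9830 Y176.5522
G01 X21.7854 Y128.1946
G01 X267.9945 Y45.1569
G01 X206.6733 Y135.3572
M5
G0 X271.6438 Y58.0246
M3 S205
G01 X257.5397 Y54.6730 F3813
G01 X240.7380 Y53.9092
G01 X221.2387 Y55.7334
G01 X199.0418 Y60.1456
G01 X174.1473 Y67.1456
M5
G0 X144.9765 Y176.4132
M3 S205
G01 X198.0837 Y176.4132 F3813
G01 X198.0837 Y128.5051
G01 X144.9765 Y128.5051
G01 X144.9765 Y176.4132
M5
G0 X256.2709 Y86.6383
M3 S205
G01 X252.6120 Y97.8991 F3813
G01 X243.0330 Y104.8587
G01 X231.1926 Y104.8587
G01 X221.6136 Y97.8991
G01 X217.9547 Y86.6383
G01 X221.6136 Y75.3775
G01 X231.1926 Y68.4179
G01 X243.0330 Y68.4179
G01 X252.6120 Y75.3775
G01 X256.2709 Y86.6383
M5
G0 X220.0548 Y83.8071
M3 S470
G01 X186.6592 Y21.6437 F1445
G01 X124.4958 Y55.0393
G01 X157.8914 Y117.2027
G01 X220.0548 Y83.8071
M5

Since the viewBox matches the mm dimensions, user units are millimetres directly. The only transform is the Y-flip y_m = 187.2826 − y_svg.

Shape 1 is a closed polygon drawn with `<polygon>`. Its stroke #ff00ff means engrave at S205, F3813. After flipping Y the toolpath is (206.6733,135.3572) → (75.8626,36.3775) → (119.9830,176.5522) → (21.7854,128.1946) → (267.9945,45.1569) → (206.6733,135.3572), returning to the start.

Shape 2 is a quadratic bezier drawn with `<path>`. Its stroke #ff00ff means engrave at S205, F3813. After flipping Y the toolpath is (271.6438,58.0246) → (257.5397,54.6730) → (240.7380,53.9092) → (221.2387,55.7334) → (199.0418,60.1456) → (174.1473,67.1456).

Shape 3 is a rectangle drawn with `<path>`. Its stroke #ff00ff means engrave at S205, F3813. After flipping Y the toolpath is (144.9765,176.4132) → (198.0837,176.4132) → (198.0837,128.5051) → (144.9765,128.5051) → (144.9765,176.4132), returning to the start.

Shape 4 is a circle drawn with `<circle>`. Its stroke #ff00ff means engrave at S205, F3813. After flipping Y the toolpath is (256.2709,86.6383) → (252.6120,97.8991) → (243.0330,104.8587) → (231.1926,104.8587) → (221.6136,97.8991) → (217.9547,86.6383) → (221.6136,75.3775) → (231.1926,68.4179) → (243.0330,68.4179) → (252.6120,75.3775) → (256.2709,86.6383), returning to the start.

Shape 5 is a regular polygon drawn with `<polygon>`. Its stroke #ff8800 means score at S470, F1445. After flipping Y the toolpath is (220.0548,83.8071) → (186.6592,21.6437) → (124.4958,55.0393) → (157.8914,117.2027) → (220.0548,83.8071), returning to the start.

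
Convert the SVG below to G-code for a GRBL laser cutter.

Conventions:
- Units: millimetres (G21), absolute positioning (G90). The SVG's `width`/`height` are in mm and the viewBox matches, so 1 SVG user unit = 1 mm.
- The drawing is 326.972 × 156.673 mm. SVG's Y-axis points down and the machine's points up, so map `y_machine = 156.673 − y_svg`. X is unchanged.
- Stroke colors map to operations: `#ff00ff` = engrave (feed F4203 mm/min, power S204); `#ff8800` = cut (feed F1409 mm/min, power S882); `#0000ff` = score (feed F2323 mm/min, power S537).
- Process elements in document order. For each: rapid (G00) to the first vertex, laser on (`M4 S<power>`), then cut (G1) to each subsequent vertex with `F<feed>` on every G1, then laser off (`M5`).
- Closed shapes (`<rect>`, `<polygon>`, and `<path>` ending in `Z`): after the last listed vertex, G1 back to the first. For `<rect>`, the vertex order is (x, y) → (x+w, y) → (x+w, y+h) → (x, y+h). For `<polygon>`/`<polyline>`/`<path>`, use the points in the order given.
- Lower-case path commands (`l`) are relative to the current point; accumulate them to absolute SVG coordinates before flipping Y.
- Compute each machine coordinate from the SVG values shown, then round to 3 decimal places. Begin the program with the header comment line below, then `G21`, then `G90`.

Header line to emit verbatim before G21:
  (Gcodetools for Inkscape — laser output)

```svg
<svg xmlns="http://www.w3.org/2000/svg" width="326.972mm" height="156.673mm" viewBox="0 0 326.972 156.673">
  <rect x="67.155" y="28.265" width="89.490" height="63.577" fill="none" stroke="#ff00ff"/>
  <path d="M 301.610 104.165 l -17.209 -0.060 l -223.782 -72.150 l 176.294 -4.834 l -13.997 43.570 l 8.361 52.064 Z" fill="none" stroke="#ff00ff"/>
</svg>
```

(Gcodetools for Inkscape — laser output)
G21
G90
G00 X67.155 Y128.408
M4 S204
G1 X156.645 Y128.408 F4203
G1 X156.645 Y64.831 F4203
G1 X67.155 Y64.831 F4203
G1 X67.155 Y128.408 F4203
M5
G00 X301.610 Y52.508
M4 S204
G1 X284.401 Y52.568 F4203
G1 X60.619 Y124.718 F4203
G1 X236.913 Y129.552 F4203
G1 X222.916 Y85.982 F4203
G1 X231.277 Y33.918 F4203
G1 X301.610 Y52.508 F4203
M5

Since the viewBox matches the mm dimensions, user units are millimetres directly. The only transform is the Y-flip y_m = 156.673 − y_svg.

Shape 1 is a rectangle drawn with `<rect>`. Its stroke #ff00ff means engrave at S204, F4203. After flipping Y the toolpath is (67.155,128.408) → (156.645,128.408) → (156.645,64.831) → (67.155,64.831) → (67.155,128.408), returning to the start.

Shape 2 is a closed polygon drawn with `<path>`. Its stroke #ff00ff means engrave at S204, F4203. After flipping Y the toolpath is (301.610,52.508) → (284.401,52.568) → (60.619,124.718) → (236.913,129.552) → (222.916,85.982) → (231.277,33.918) → (301.610,52.508), returning to the start.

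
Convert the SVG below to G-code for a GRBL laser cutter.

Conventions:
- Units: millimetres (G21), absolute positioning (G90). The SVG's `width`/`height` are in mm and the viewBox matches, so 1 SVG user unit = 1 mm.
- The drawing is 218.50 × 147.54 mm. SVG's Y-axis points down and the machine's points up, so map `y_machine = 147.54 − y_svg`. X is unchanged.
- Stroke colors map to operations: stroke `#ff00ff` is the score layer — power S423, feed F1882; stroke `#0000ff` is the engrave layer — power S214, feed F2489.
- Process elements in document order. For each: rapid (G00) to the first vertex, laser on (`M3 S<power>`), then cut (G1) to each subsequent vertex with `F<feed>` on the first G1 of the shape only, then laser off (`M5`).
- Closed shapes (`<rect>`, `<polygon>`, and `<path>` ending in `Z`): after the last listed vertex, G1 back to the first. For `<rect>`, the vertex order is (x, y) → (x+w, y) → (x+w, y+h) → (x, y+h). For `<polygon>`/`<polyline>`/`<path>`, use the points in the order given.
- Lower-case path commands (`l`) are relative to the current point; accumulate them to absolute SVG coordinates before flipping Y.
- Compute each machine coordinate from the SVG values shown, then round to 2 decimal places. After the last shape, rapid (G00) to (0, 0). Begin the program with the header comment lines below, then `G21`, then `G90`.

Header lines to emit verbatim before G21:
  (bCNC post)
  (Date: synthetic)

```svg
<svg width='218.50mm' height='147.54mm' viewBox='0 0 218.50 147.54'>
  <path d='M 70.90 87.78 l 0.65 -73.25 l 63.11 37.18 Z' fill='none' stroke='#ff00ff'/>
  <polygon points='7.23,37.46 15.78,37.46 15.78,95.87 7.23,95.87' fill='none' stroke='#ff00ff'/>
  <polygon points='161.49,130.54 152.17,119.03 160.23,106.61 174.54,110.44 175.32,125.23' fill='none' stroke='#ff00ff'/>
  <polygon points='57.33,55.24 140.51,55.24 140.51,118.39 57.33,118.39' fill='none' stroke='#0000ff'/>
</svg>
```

viewBox `0 0 218.50 147.54` with mm width/height → 1 unit = 1 mm. Flip: y_m = 147.54 − y_svg.

**Shape 1** — `<path>` regular polygon, stroke `#ff00ff` → score (S423, F1882). Machine vertices: (70.90,59.76) → (71.55,133.01) → (134.66,95.83) → (70.90,59.76). Closed: final G1 returns to the first vertex.

**Shape 2** — `<polygon>` rectangle, stroke `#ff00ff` → score (S423, F1882). Machine vertices: (7.23,110.08) → (15.78,110.08) → (15.78,51.67) → (7.23,51.67) → (7.23,110.08). Closed: final G1 returns to the first vertex.

**Shape 3** — `<polygon>` regular polygon, stroke `#ff00ff` → score (S423, F1882). Machine vertices: (161.49,17.00) → (152.17,28.51) → (160.23,40.93) → (174.54,37.10) → (175.32,22.31) → (161.49,17.00). Closed: final G1 returns to the first vertex.

**Shape 4** — `<polygon>` rectangle, stroke `#0000ff` → engrave (S214, F2489). Machine vertices: (57.33,92.30) → (140.51,92.30) → (140.51,29.15) → (57.33,29.15) → (57.33,92.30). Closed: final G1 returns to the first vertex.

(bCNC post)
(Date: synthetic)
G21
G90
G00 X70.90 Y59.76
M3 S423
G1 X71.55 Y133.01 F1882
G1 X134.66 Y95.83
G1 X70.90 Y59.76
M5
G00 X7.23 Y110.08
M3 S423
G1 X15.78 Y110.08 F1882
G1 X15.78 Y51.67
G1 X7.23 Y51.67
G1 X7.23 Y110.08
M5
G00 X161.49 Y17.00
M3 S423
G1 X152.17 Y28.51 F1882
G1 X160.23 Y40.93
G1 X174.54 Y37.10
G1 X175.32 Y22.31
G1 X161.49 Y17.00
M5
G00 X57.33 Y92.30
M3 S214
G1 X140.51 Y92.30 F2489
G1 X140.51 Y29.15
G1 X57.33 Y29.15
G1 X57.33 Y92.30
M5
G00 X0.00 Y0.00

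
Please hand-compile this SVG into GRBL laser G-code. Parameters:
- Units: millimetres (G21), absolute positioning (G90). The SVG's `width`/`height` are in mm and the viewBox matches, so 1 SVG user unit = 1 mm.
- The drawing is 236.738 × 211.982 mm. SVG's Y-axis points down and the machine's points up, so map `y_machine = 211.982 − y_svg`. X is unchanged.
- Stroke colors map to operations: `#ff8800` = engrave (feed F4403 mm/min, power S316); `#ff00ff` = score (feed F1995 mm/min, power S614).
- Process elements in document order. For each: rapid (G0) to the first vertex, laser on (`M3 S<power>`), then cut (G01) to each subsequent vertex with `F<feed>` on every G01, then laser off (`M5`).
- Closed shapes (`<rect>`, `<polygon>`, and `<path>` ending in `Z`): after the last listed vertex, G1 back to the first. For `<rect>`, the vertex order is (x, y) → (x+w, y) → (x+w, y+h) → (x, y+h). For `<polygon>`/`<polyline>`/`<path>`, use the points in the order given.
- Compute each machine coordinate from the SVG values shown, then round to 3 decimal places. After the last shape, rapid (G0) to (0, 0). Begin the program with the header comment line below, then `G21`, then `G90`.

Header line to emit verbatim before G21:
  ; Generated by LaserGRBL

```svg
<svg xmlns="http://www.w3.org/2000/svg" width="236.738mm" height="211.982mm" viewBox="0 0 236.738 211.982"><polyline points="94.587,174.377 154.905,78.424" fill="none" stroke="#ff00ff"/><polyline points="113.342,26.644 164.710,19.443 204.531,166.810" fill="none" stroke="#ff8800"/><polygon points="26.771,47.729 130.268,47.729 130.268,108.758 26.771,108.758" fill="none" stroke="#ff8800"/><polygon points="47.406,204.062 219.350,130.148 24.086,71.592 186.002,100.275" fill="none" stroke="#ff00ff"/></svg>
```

; Generated by LaserGRBL
G21
G90
G0 X94.587 Y37.605
M3 S614
G01 X154.905 Y133.558 F1995
M5
G0 X113.342 Y185.338
M3 S316
G01 X164.710 Y192.539 F4403
G01 X204.531 Y45.172 F4403
M5
G0 X26.771 Y164.253
M3 S316
G01 X130.268 Y164.253 F4403
G01 X130.268 Y103.224 F4403
G01 X26.771 Y103.224 F4403
G01 X26.771 Y164.253 F4403
M5
G0 X47.406 Y7.920
M3 S614
G01 X219.350 Y81.834 F1995
G01 X24.086 Y140.390 F1995
G01 X186.002 Y111.707 F1995
G01 X47.406 Y7.920 F1995
M5
G0 X0.000 Y0.000

Since the viewBox matches the mm dimensions, user units are millimetres directly. The only transform is the Y-flip y_m = 211.982 − y_svg.

Shape 1 is a line segment drawn with `<polyline>`. Its stroke #ff00ff means score at S614, F1995. After flipping Y the toolpath is (94.587,37.605) → (154.905,133.558).

Shape 2 is a open polyline drawn with `<polyline>`. Its stroke #ff8800 means engrave at S316, F4403. After flipping Y the toolpath is (113.342,185.338) → (164.710,192.539) → (204.531,45.172).

Shape 3 is a rectangle drawn with `<polygon>`. Its stroke #ff8800 means engrave at S316, F4403. After flipping Y the toolpath is (26.771,164.253) → (130.268,164.253) → (130.268,103.224) → (26.771,103.224) → (26.771,164.253), returning to the start.

Shape 4 is a closed polygon drawn with `<polygon>`. Its stroke #ff00ff means score at S614, F1995. After flipping Y the toolpath is (47.406,7.920) → (219.350,81.834) → (24.086,140.390) → (186.002,111.707) → (47.406,7.920), returning to the start.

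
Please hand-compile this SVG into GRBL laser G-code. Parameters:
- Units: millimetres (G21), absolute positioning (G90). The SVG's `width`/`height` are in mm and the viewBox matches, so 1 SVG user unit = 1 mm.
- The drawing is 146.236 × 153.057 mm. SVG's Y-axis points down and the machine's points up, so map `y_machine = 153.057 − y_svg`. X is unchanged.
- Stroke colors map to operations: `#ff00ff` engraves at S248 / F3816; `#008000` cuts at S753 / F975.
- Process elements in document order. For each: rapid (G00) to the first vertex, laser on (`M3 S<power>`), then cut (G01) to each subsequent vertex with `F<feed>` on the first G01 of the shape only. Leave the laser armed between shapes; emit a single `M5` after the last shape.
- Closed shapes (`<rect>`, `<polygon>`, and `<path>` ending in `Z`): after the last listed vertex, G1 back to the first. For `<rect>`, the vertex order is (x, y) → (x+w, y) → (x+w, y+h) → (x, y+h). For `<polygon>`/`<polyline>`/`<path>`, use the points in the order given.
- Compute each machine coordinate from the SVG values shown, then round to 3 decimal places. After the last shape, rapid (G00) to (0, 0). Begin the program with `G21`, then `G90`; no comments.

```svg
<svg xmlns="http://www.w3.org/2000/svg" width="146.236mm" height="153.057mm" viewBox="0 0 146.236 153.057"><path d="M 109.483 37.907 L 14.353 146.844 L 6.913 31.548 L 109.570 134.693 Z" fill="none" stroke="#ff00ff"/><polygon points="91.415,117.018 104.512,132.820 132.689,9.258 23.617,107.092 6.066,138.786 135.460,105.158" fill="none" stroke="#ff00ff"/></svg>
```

Since the viewBox matches the mm dimensions, user units are millimetres directly. The only transform is the Y-flip y_m = 153.057 − y_svg.

Shape 1 is a closed polygon drawn with `<path>`. Its stroke #ff00ff means engrave at S248, F3816. After flipping Y the toolpath is (109.483,115.150) → (14.353,6.213) → (6.913,121.509) → (109.570,18.364) → (109.483,115.150), returning to the start.

Shape 2 is a closed polygon drawn with `<polygon>`. Its stroke #ff00ff means engrave at S248, F3816. After flipping Y the toolpath is (91.415,36.039) → (104.512,20.237) → (132.689,143.799) → (23.617,45.965) → (6.066,14.271) → (135.460,47.899) → (91.415,36.039), returning to the start.

G21
G90
G00 X109.483 Y115.150
M3 S248
G01 X14.353 Y6.213 F3816
G01 X6.913 Y121.509
G01 X109.570 Y18.364
G01 X109.483 Y115.150
G00 X91.415 Y36.039
M3 S248
G01 X104.512 Y20.237 F3816
G01 X132.689 Y143.799
G01 X23.617 Y45.965
G01 X6.066 Y14.271
G01 X135.460 Y47.899
G01 X91.415 Y36.039
M5
G00 X0.000 Y0.000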